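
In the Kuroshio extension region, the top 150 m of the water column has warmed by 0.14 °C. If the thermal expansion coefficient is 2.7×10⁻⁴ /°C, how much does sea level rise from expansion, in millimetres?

Δh = αΔT·H = 2.7×10⁻⁴ × 0.14 × 150 = 0.00567 m

5.67 mm of thermosteric rise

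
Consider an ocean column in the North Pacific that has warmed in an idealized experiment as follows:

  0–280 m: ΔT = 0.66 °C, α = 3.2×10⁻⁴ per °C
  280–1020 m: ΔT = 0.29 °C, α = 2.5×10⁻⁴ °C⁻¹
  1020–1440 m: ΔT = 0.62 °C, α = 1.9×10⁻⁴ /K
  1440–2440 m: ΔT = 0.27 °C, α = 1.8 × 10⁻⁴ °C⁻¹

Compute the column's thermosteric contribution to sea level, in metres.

Δh ≈ 0.21 m

0–280 m: 280 × 0.66 × 3.2×10⁻⁴ = 0.059136 m
2.5×10⁻⁴ × 0.29 × 740 = 0.05365 m
1020–1440 m: 1.9×10⁻⁴ × 0.62 × 420 = 0.049476 m
1440–2440 m: 1.8×10⁻⁴ × 1000 × 0.27 = 0.04860 m
Δh = 0.059136 + 0.05365 + 0.049476 + 0.04860 = 0.210862 m ≈ 0.21 m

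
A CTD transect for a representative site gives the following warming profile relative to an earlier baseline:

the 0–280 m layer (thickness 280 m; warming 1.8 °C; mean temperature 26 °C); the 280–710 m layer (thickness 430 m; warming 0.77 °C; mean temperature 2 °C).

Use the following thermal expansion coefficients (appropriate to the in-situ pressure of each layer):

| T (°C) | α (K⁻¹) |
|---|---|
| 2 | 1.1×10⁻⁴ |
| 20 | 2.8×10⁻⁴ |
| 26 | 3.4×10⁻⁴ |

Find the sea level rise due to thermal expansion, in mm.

Layer 1 at 26 °C → α = 3.4×10⁻⁴ K⁻¹
Layer 2 at 2 °C → α = 1.1×10⁻⁴ K⁻¹
3.4×10⁻⁴ × 280 × 1.8 = 0.17136 m
Layer 2: 1.1×10⁻⁴ × 0.77 × 430 = 0.036421 m
Δh = 0.17136 + 0.036421 = 0.207781 m

about 210 mm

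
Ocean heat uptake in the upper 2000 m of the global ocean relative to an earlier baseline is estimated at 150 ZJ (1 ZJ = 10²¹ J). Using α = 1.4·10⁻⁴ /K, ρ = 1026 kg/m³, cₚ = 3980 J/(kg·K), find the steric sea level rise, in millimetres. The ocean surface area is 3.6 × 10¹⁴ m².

Δh ≈ 14.3 mm

Per unit area: Q = 150×10²¹ / (3.6×10¹⁴) ≈ 4.167×10⁸ J/m²
Δh = αQ/(ρcₚ) = 1.4×10⁻⁴ × 4.167×10⁸ / (1026 × 3980) ≈ 0.014286 m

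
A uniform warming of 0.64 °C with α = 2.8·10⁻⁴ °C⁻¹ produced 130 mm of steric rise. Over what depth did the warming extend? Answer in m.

H ≈ 730 m

H = Δh/(αΔT) = 0.13 / (2.8×10⁻⁴ × 0.64) ≈ 725.4 m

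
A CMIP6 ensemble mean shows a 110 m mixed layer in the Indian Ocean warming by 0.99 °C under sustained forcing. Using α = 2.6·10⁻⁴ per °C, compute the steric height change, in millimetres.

Δh = αΔT·H = 2.6×10⁻⁴ × 0.99 × 110 = 0.028314 m

Δh = 28 mm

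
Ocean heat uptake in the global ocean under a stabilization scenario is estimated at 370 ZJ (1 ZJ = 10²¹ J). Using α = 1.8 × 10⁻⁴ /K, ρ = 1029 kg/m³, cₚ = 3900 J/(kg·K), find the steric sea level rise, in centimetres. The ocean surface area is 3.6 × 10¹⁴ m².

Δh ≈ 4.61 cm

Per unit area: Q = 370×10²¹ / (3.6×10¹⁴) ≈ 1.028×10⁹ J/m²
Δh = αQ/(ρcₚ) = 1.8×10⁻⁴ × 1.028×10⁹ / (1029 × 3900) ≈ 0.046109 m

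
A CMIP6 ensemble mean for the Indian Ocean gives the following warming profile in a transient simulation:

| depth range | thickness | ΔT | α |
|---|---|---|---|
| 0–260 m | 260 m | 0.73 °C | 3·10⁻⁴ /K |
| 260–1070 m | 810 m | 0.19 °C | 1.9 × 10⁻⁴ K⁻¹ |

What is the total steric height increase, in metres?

Δh = 0.0862 m

0–260 m: 0.73 × 3×10⁻⁴ × 260 = 0.05694 m
260–1070 m: 810 × 1.9×10⁻⁴ × 0.19 = 0.029241 m
Δh = 0.05694 + 0.029241 = 0.086181 m ≈ 0.0862 m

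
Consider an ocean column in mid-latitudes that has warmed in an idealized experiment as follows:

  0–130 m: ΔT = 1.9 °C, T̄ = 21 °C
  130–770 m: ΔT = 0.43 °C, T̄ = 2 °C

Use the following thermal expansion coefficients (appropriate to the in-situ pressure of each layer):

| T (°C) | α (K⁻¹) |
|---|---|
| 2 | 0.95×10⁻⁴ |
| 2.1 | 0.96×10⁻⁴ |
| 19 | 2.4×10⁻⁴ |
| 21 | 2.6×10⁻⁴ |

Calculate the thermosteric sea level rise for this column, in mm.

Δh = 90.4 mm

Layer 1 at 21 °C → α = 2.6×10⁻⁴ K⁻¹
Layer 2 at 2 °C → α = 0.95×10⁻⁴ K⁻¹
Layer 1: 2.6×10⁻⁴ × 130 × 1.9 = 0.06422 m
Layer 2: 640 × 0.95×10⁻⁴ × 0.43 = 0.026144 m
Δh = 0.06422 + 0.026144 = 0.090364 m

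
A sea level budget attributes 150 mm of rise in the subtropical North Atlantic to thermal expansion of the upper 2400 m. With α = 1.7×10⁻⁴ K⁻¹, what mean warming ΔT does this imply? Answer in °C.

ΔT ≈ 0.368 °C

ΔT = Δh/(αH) = 0.15 / (1.7×10⁻⁴ × 2400) ≈ 0.3676 °C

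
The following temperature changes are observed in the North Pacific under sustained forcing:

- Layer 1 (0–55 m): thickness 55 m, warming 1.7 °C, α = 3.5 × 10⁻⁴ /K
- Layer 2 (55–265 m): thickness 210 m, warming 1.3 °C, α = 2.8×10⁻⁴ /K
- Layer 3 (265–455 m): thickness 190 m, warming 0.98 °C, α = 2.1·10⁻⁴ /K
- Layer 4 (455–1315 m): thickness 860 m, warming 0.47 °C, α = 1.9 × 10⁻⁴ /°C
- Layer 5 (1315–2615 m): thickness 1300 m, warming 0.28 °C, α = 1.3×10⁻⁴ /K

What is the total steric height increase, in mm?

Δh = 272 mm

0–55 m: 1.7 × 55 × 3.5×10⁻⁴ = 0.032725 m
Layer 2: 210 × 2.8×10⁻⁴ × 1.3 = 0.07644 m
190 × 2.1×10⁻⁴ × 0.98 = 0.039102 m
860 × 0.47 × 1.9×10⁻⁴ = 0.076798 m
1.3×10⁻⁴ × 1300 × 0.28 = 0.04732 m
Δh = 0.032725 + 0.07644 + 0.039102 + 0.076798 + 0.04732 = 0.272385 m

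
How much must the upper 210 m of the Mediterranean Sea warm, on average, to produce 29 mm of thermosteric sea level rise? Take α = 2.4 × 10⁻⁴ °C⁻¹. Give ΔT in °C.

ΔT ≈ 0.575 °C

ΔT = Δh/(αH) = 0.029 / (2.4×10⁻⁴ × 210) ≈ 0.5754 °C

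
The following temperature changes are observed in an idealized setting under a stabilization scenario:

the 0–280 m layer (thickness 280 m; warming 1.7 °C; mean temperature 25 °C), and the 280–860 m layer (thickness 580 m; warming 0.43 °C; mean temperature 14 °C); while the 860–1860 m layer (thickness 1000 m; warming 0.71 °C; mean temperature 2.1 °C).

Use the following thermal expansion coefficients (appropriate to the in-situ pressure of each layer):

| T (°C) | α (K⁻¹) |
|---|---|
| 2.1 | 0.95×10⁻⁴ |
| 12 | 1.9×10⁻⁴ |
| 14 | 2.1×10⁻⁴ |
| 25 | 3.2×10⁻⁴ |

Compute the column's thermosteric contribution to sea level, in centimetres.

27.2 cm of thermosteric rise

Layer 1 at 25 °C → α = 3.2×10⁻⁴ K⁻¹
Layer 2 at 14 °C → α = 2.1×10⁻⁴ K⁻¹
Layer 3 at 2.1 °C → α = 0.95×10⁻⁴ K⁻¹
0–280 m: 280 × 3.2×10⁻⁴ × 1.7 = 0.15232 m
580 × 0.43 × 2.1×10⁻⁴ = 0.052374 m
860–1860 m: 0.95×10⁻⁴ × 0.71 × 1000 = 0.06745 m
Δh = 0.15232 + 0.052374 + 0.06745 = 0.272144 m ≈ 27.2 cm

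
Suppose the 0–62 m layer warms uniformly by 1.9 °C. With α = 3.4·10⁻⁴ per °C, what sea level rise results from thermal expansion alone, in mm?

Δh = αΔT·H = 3.4×10⁻⁴ × 1.9 × 62 = 0.040052 m

Δh ≈ 40.1 mm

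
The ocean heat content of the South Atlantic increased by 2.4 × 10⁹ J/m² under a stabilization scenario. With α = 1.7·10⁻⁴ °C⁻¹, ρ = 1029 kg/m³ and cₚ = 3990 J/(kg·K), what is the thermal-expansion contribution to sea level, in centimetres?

9.94 cm of thermosteric rise

Δh = αQ/(ρcₚ) = 1.7×10⁻⁴ × 2.4×10⁹ / (1029 × 3990) ≈ 0.099374 m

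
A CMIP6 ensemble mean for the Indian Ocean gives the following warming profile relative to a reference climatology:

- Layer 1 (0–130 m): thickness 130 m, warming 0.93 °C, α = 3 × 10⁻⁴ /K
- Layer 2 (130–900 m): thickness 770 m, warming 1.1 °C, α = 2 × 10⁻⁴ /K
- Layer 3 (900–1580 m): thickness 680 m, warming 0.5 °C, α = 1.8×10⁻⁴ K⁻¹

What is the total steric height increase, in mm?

3×10⁻⁴ × 130 × 0.93 = 0.03627 m
1.1 × 2×10⁻⁴ × 770 = 0.16940 m
1.8×10⁻⁴ × 680 × 0.5 = 0.06120 m
Δh = 0.03627 + 0.16940 + 0.06120 = 0.26687 m

267 mm of thermosteric rise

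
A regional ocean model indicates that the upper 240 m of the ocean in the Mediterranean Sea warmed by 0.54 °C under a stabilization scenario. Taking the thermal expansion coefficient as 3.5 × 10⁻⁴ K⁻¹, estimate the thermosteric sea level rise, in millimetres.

45 mm

Δh = αΔT·H = 3.5×10⁻⁴ × 0.54 × 240 = 0.04536 m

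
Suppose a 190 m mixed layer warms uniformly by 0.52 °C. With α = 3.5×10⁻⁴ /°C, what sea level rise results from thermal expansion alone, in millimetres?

34.6 mm of thermosteric rise

Δh = αΔT·H = 3.5×10⁻⁴ × 0.52 × 190 = 0.03458 m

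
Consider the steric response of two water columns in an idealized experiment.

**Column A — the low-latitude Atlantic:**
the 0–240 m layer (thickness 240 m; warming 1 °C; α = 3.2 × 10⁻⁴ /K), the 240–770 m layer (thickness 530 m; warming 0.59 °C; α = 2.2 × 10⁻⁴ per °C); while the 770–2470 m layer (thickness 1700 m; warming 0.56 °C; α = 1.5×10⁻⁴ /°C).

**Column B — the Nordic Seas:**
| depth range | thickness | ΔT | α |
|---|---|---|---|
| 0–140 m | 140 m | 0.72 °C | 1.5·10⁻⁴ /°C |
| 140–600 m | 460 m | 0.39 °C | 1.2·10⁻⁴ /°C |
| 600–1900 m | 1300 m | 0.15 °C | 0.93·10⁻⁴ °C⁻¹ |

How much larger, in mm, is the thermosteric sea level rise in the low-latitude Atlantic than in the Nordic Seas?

230 mm larger

A 1 × 240 × 3.2×10⁻⁴ = 0.07680 m
A Layer 2: 2.2×10⁻⁴ × 0.59 × 530 = 0.068794 m
A Layer 3: 0.56 × 1.5×10⁻⁴ × 1700 = 0.14280 m
A total: 0.288394 m
B Layer 1: 140 × 1.5×10⁻⁴ × 0.72 = 0.01512 m
B 140–600 m: 0.39 × 1.2×10⁻⁴ × 460 = 0.021528 m
B Layer 3: 0.93×10⁻⁴ × 0.15 × 1300 = 0.018135 m
B total: 0.054783 m
Difference: 0.288394 − 0.054783 = 0.233611 m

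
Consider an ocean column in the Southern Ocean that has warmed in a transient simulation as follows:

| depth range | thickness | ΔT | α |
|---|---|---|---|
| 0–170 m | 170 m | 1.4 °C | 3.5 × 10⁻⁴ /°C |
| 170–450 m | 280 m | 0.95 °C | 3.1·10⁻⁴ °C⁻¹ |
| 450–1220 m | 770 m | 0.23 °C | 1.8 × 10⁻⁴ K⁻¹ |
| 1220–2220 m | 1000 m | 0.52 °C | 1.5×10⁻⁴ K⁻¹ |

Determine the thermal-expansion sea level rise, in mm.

276 mm

1.4 × 3.5×10⁻⁴ × 170 = 0.08330 m
170–450 m: 280 × 3.1×10⁻⁴ × 0.95 = 0.08246 m
Layer 3: 0.23 × 770 × 1.8×10⁻⁴ = 0.031878 m
Layer 4: 1000 × 1.5×10⁻⁴ × 0.52 = 0.07800 m
Δh = 0.08330 + 0.08246 + 0.031878 + 0.07800 = 0.275638 m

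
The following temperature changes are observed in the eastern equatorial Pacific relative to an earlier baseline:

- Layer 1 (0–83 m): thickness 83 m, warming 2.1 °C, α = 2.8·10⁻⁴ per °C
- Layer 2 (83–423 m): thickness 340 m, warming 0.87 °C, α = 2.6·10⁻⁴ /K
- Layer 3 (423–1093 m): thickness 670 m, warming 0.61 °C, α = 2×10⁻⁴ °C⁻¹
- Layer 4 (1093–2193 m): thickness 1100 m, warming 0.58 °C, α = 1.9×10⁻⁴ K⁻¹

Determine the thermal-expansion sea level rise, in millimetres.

2.8×10⁻⁴ × 2.1 × 83 = 0.048804 m
Layer 2: 340 × 0.87 × 2.6×10⁻⁴ = 0.076908 m
Layer 3: 2×10⁻⁴ × 0.61 × 670 = 0.08174 m
1100 × 0.58 × 1.9×10⁻⁴ = 0.12122 m
Δh = 0.048804 + 0.076908 + 0.08174 + 0.12122 = 0.328672 m

Δh ≈ 330 mm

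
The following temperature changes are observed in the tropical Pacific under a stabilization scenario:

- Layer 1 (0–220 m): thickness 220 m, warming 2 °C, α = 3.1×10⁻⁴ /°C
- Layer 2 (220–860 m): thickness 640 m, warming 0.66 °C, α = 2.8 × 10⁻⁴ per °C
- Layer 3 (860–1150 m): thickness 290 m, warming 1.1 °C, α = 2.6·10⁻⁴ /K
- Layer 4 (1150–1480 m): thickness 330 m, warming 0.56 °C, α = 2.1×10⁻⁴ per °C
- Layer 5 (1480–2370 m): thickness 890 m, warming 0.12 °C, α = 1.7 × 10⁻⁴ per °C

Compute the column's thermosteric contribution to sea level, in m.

0–220 m: 220 × 2 × 3.1×10⁻⁴ = 0.13640 m
2.8×10⁻⁴ × 0.66 × 640 = 0.118272 m
860–1150 m: 1.1 × 2.6×10⁻⁴ × 290 = 0.08294 m
0.56 × 330 × 2.1×10⁻⁴ = 0.038808 m
0.12 × 1.7×10⁻⁴ × 890 = 0.018156 m
Δh = 0.13640 + 0.118272 + 0.08294 + 0.038808 + 0.018156 = 0.394576 m

about 0.395 m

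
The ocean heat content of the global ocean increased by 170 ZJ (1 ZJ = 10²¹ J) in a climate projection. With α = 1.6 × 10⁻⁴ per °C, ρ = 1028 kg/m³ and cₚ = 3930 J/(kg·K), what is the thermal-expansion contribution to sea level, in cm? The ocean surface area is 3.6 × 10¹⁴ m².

Δh ≈ 1.9 cm

Per unit area: Q = 170×10²¹ / (3.6×10¹⁴) ≈ 4.722×10⁸ J/m²
Δh = αQ/(ρcₚ) = 1.6×10⁻⁴ × 4.722×10⁸ / (1028 × 3930) ≈ 0.018701 m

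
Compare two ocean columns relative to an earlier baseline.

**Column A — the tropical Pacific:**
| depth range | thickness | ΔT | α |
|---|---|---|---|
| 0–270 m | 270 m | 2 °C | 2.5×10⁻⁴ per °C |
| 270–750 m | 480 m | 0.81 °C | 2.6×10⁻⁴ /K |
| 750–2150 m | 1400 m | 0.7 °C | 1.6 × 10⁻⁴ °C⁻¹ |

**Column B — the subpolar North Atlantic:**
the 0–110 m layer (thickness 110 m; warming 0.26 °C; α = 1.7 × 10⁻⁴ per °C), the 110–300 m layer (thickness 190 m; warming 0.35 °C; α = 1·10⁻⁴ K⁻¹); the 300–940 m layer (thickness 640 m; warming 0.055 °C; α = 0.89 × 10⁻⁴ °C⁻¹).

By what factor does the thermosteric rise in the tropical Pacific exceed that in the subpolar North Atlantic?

a factor of 27

A 270 × 2.5×10⁻⁴ × 2 = 0.13500 m
A Layer 2: 480 × 0.81 × 2.6×10⁻⁴ = 0.101088 m
A 0.7 × 1400 × 1.6×10⁻⁴ = 0.15680 m
A total: 0.392888 m
B 0–110 m: 0.26 × 110 × 1.7×10⁻⁴ = 0.004862 m
B 190 × 1×10⁻⁴ × 0.35 = 0.00665 m
B 300–940 m: 0.055 × 640 × 0.89×10⁻⁴ = 0.0031328 m
B total: 0.0146448 m
Ratio: 0.392888 / 0.0146448 ≈ 26.83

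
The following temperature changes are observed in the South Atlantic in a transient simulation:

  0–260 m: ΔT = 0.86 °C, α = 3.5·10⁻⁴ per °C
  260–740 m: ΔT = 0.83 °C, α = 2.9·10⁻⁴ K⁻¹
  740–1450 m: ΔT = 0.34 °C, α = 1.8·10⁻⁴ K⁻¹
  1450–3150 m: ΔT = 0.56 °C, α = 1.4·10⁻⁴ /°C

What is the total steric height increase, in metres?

0.37 m

Layer 1: 3.5×10⁻⁴ × 260 × 0.86 = 0.07826 m
Layer 2: 2.9×10⁻⁴ × 0.83 × 480 = 0.115536 m
Layer 3: 710 × 1.8×10⁻⁴ × 0.34 = 0.043452 m
1450–3150 m: 0.56 × 1.4×10⁻⁴ × 1700 = 0.13328 m
Δh = 0.07826 + 0.115536 + 0.043452 + 0.13328 = 0.370528 m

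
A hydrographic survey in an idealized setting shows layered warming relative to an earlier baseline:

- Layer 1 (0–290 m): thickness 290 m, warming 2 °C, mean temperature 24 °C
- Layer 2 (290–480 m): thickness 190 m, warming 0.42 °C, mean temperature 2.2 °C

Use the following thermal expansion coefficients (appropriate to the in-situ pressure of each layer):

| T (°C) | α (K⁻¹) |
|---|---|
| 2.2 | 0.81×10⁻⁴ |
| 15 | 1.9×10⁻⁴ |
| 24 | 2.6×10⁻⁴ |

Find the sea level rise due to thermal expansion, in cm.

about 15.7 cm

Layer 1 at 24 °C → α = 2.6×10⁻⁴ K⁻¹
Layer 2 at 2.2 °C → α = 0.81×10⁻⁴ K⁻¹
290 × 2 × 2.6×10⁻⁴ = 0.15080 m
190 × 0.81×10⁻⁴ × 0.42 = 0.0064638 m
Δh = 0.15080 + 0.0064638 = 0.1572638 m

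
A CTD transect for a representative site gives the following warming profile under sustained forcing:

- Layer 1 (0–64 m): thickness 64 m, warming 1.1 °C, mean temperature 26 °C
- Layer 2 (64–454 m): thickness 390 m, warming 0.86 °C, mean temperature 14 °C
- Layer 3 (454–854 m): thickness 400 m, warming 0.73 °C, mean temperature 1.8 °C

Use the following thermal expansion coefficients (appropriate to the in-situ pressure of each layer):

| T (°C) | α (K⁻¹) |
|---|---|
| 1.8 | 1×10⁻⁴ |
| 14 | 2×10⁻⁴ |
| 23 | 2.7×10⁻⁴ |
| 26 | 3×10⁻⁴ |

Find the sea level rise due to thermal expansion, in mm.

Layer 1 at 26 °C → α = 3×10⁻⁴ K⁻¹
Layer 2 at 14 °C → α = 2×10⁻⁴ K⁻¹
Layer 3 at 1.8 °C → α = 1×10⁻⁴ K⁻¹
64 × 1.1 × 3×10⁻⁴ = 0.02112 m
Layer 2: 0.86 × 2×10⁻⁴ × 390 = 0.06708 m
454–854 m: 400 × 0.73 × 1×10⁻⁴ = 0.02920 m
Δh = 0.02112 + 0.06708 + 0.02920 = 0.11740 m

Δh = 120 mm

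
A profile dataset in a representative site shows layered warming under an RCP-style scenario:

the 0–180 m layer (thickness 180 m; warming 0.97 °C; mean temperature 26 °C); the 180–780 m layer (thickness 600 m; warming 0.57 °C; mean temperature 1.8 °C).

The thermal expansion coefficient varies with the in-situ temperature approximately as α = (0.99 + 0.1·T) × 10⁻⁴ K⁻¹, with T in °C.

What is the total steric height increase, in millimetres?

Δh ≈ 103 mm

Layer 1: α = (0.99 + 0.1×26)×10⁻⁴ = 3.59×10⁻⁴ K⁻¹
Layer 2: α = (0.99 + 0.1×1.8)×10⁻⁴ = 1.17×10⁻⁴ K⁻¹
Layer 1: 3.59×10⁻⁴ × 180 × 0.97 = 0.0626814 m
180–780 m: 600 × 1.17×10⁻⁴ × 0.57 = 0.040014 m
Δh = 0.0626814 + 0.040014 = 0.1026954 m ≈ 103 mm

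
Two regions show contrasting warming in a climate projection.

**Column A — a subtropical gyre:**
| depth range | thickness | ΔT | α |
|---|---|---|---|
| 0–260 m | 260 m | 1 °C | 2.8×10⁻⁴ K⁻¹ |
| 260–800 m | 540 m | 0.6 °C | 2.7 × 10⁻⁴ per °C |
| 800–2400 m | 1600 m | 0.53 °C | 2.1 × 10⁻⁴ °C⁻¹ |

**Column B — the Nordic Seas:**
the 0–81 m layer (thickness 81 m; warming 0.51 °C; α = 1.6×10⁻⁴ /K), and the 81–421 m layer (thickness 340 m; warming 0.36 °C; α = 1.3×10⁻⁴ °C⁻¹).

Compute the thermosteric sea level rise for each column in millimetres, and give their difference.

A Layer 1: 1 × 2.8×10⁻⁴ × 260 = 0.07280 m
A 540 × 2.7×10⁻⁴ × 0.6 = 0.08748 m
A 800–2400 m: 2.1×10⁻⁴ × 0.53 × 1600 = 0.17808 m
A total: 0.33836 m
B 0.51 × 81 × 1.6×10⁻⁴ = 0.0066096 m
B 81–421 m: 0.36 × 340 × 1.3×10⁻⁴ = 0.015912 m
B total: 0.0225216 m
Difference: 0.33836 − 0.0225216 = 0.3158384 m

Δh_A ≈ 338 mm, Δh_B ≈ 22.5 mm; difference ≈ 316 mm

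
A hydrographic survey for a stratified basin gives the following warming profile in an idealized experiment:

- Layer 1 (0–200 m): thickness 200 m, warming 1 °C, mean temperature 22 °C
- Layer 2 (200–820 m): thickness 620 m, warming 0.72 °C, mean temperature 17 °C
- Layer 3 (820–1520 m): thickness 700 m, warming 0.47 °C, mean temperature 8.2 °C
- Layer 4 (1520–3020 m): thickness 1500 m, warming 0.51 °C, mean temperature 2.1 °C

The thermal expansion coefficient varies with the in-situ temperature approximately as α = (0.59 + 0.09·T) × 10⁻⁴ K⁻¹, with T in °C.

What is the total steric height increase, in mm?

Δh = 249 mm

Layer 1: α = (0.59 + 0.09×22)×10⁻⁴ = 2.57×10⁻⁴ K⁻¹
Layer 2: α = (0.59 + 0.09×17)×10⁻⁴ = 2.12×10⁻⁴ K⁻¹
Layer 3: α = (0.59 + 0.09×8.2)×10⁻⁴ = 1.328×10⁻⁴ K⁻¹
Layer 4: α = (0.59 + 0.09×2.1)×10⁻⁴ = 0.779×10⁻⁴ K⁻¹
1 × 200 × 2.57×10⁻⁴ = 0.05140 m
0.72 × 620 × 2.12×10⁻⁴ = 0.0946368 m
820–1520 m: 1.328×10⁻⁴ × 700 × 0.47 = 0.0436912 m
1500 × 0.51 × 0.779×10⁻⁴ = 0.0595935 m
Δh = 0.05140 + 0.0946368 + 0.0436912 + 0.0595935 = 0.2493215 m ≈ 249 mm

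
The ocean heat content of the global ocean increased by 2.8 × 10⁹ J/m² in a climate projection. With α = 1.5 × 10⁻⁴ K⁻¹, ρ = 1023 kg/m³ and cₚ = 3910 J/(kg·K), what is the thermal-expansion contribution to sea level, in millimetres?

Δh = αQ/(ρcₚ) = 1.5×10⁻⁴ × 2.8×10⁹ / (1023 × 3910) ≈ 0.10500 m

Δh = 110 mm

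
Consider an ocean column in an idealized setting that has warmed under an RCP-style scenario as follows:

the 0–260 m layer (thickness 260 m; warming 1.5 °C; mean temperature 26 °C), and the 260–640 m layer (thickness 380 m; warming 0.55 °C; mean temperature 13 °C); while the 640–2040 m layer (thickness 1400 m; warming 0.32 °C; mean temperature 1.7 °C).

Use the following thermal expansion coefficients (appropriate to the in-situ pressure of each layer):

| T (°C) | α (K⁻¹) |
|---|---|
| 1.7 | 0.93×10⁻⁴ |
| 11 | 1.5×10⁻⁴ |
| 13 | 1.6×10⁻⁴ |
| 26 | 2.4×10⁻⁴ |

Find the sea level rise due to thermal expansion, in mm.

Layer 1 at 26 °C → α = 2.4×10⁻⁴ K⁻¹
Layer 2 at 13 °C → α = 1.6×10⁻⁴ K⁻¹
Layer 3 at 1.7 °C → α = 0.93×10⁻⁴ K⁻¹
260 × 1.5 × 2.4×10⁻⁴ = 0.09360 m
Layer 2: 1.6×10⁻⁴ × 0.55 × 380 = 0.03344 m
1400 × 0.93×10⁻⁴ × 0.32 = 0.041664 m
Δh = 0.09360 + 0.03344 + 0.041664 = 0.168704 m

170 mm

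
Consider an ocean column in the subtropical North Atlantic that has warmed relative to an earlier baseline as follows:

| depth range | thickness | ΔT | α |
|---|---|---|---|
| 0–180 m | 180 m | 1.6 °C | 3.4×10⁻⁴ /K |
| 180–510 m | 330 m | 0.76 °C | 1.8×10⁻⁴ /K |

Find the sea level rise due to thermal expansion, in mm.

143 mm of thermosteric rise

Layer 1: 180 × 3.4×10⁻⁴ × 1.6 = 0.09792 m
0.76 × 330 × 1.8×10⁻⁴ = 0.045144 m
Δh = 0.09792 + 0.045144 = 0.143064 m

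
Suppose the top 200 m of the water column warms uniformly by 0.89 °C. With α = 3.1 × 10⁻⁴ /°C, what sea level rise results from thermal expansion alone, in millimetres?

55.2 mm of thermosteric rise

Δh = αΔT·H = 3.1×10⁻⁴ × 0.89 × 200 = 0.05518 m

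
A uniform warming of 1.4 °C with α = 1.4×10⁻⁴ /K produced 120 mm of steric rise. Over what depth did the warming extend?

about 612 m

H = Δh/(αΔT) = 0.12 / (1.4×10⁻⁴ × 1.4) ≈ 612.2 m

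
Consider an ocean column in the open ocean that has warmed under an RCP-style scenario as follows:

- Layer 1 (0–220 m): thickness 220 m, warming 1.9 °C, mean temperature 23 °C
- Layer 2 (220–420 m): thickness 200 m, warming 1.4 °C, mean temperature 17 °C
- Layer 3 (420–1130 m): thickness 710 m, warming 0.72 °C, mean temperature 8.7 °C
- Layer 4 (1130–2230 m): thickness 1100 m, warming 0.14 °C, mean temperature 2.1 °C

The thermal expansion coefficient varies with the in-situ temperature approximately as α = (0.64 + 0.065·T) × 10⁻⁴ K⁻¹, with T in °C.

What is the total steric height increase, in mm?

210 mm of thermosteric rise

Layer 1: α = (0.64 + 0.065×23)×10⁻⁴ = 2.135×10⁻⁴ K⁻¹
Layer 2: α = (0.64 + 0.065×17)×10⁻⁴ = 1.745×10⁻⁴ K⁻¹
Layer 3: α = (0.64 + 0.065×8.7)×10⁻⁴ = 1.2055×10⁻⁴ K⁻¹
Layer 4: α = (0.64 + 0.065×2.1)×10⁻⁴ = 0.7765×10⁻⁴ K⁻¹
2.135×10⁻⁴ × 1.9 × 220 = 0.089243 m
Layer 2: 1.745×10⁻⁴ × 200 × 1.4 = 0.04886 m
1.2055×10⁻⁴ × 0.72 × 710 = 0.06162516 m
0.14 × 1100 × 0.7765×10⁻⁴ = 0.0119581 m
Δh = 0.089243 + 0.04886 + 0.06162516 + 0.0119581 = 0.21168626 m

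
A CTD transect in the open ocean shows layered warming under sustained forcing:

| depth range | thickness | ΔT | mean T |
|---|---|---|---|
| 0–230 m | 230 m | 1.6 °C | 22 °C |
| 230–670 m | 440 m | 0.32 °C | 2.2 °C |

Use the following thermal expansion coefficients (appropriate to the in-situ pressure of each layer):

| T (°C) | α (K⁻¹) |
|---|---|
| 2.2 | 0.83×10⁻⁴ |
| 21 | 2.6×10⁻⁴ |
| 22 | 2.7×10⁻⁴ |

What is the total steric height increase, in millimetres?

Layer 1 at 22 °C → α = 2.7×10⁻⁴ K⁻¹
Layer 2 at 2.2 °C → α = 0.83×10⁻⁴ K⁻¹
Layer 1: 230 × 2.7×10⁻⁴ × 1.6 = 0.09936 m
0.32 × 440 × 0.83×10⁻⁴ = 0.0116864 m
Δh = 0.09936 + 0.0116864 = 0.1110464 m

about 111 mm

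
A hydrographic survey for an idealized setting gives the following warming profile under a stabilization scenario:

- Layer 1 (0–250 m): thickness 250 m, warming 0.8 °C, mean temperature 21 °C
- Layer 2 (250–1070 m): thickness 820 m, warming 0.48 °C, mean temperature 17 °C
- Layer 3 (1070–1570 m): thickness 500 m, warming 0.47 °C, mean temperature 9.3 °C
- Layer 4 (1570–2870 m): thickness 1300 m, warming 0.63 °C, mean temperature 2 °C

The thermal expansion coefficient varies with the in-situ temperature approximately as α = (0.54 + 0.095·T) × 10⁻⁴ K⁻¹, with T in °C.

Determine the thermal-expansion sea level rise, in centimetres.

Layer 1: α = (0.54 + 0.095×21)×10⁻⁴ = 2.535×10⁻⁴ K⁻¹
Layer 2: α = (0.54 + 0.095×17)×10⁻⁴ = 2.155×10⁻⁴ K⁻¹
Layer 3: α = (0.54 + 0.095×9.3)×10⁻⁴ = 1.4235×10⁻⁴ K⁻¹
Layer 4: α = (0.54 + 0.095×2)×10⁻⁴ = 0.73×10⁻⁴ K⁻¹
Layer 1: 250 × 2.535×10⁻⁴ × 0.8 = 0.05070 m
2.155×10⁻⁴ × 820 × 0.48 = 0.0848208 m
1070–1570 m: 0.47 × 1.4235×10⁻⁴ × 500 = 0.03345225 m
0.63 × 1300 × 0.73×10⁻⁴ = 0.059787 m
Δh = 0.05070 + 0.0848208 + 0.03345225 + 0.059787 = 0.22876005 m

Δh = 23 cm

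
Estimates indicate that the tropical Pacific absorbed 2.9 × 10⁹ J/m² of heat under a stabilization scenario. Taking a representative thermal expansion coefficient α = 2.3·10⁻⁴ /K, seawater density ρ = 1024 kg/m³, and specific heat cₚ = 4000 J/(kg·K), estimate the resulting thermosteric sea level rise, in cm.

Δh = αQ/(ρcₚ) = 2.3×10⁻⁴ × 2.9×10⁹ / (1024 × 4000) ≈ 0.16284 m

16.3 cm of thermosteric rise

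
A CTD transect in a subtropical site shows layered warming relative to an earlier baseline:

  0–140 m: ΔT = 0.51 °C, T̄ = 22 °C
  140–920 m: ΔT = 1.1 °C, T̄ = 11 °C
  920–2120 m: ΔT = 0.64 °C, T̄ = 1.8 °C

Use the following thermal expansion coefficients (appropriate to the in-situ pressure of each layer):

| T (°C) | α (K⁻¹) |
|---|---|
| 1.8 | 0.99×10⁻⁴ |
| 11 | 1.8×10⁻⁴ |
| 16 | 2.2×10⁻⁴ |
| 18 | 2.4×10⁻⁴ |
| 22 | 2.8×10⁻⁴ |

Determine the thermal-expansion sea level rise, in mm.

250 mm

Layer 1 at 22 °C → α = 2.8×10⁻⁴ K⁻¹
Layer 2 at 11 °C → α = 1.8×10⁻⁴ K⁻¹
Layer 3 at 1.8 °C → α = 0.99×10⁻⁴ K⁻¹
Layer 1: 0.51 × 2.8×10⁻⁴ × 140 = 0.019992 m
Layer 2: 1.1 × 1.8×10⁻⁴ × 780 = 0.15444 m
0.64 × 1200 × 0.99×10⁻⁴ = 0.076032 m
Δh = 0.019992 + 0.15444 + 0.076032 = 0.250464 m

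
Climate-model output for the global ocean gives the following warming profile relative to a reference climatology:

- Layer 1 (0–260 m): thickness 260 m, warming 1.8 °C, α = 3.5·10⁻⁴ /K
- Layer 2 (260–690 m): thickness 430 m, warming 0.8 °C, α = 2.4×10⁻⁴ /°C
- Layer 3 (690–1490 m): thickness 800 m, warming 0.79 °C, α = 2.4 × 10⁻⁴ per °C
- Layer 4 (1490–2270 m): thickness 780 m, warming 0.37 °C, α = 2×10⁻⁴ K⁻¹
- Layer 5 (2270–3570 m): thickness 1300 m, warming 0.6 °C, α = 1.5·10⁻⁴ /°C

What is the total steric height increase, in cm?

Δh = 57.3 cm

0–260 m: 260 × 1.8 × 3.5×10⁻⁴ = 0.16380 m
Layer 2: 430 × 2.4×10⁻⁴ × 0.8 = 0.08256 m
Layer 3: 2.4×10⁻⁴ × 800 × 0.79 = 0.15168 m
1490–2270 m: 780 × 0.37 × 2×10⁻⁴ = 0.05772 m
1.5×10⁻⁴ × 0.6 × 1300 = 0.11700 m
Δh = 0.16380 + 0.08256 + 0.15168 + 0.05772 + 0.11700 = 0.57276 m ≈ 57.3 cm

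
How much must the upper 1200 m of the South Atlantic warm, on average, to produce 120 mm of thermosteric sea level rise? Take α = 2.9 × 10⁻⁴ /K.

ΔT ≈ 0.34 °C

ΔT = Δh/(αH) = 0.12 / (2.9×10⁻⁴ × 1200) ≈ 0.3448 °C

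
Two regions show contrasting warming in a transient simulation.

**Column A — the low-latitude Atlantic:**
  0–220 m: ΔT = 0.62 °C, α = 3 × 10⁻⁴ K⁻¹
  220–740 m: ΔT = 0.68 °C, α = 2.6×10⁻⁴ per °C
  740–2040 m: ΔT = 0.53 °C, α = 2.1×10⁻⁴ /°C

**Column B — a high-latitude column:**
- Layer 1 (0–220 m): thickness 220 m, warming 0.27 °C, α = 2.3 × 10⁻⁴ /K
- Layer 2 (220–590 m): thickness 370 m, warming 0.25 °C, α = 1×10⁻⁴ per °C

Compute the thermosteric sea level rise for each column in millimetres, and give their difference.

A: 278 mm; B: 22.9 mm; difference 255 mm

A 0–220 m: 220 × 0.62 × 3×10⁻⁴ = 0.04092 m
A 2.6×10⁻⁴ × 520 × 0.68 = 0.091936 m
A 740–2040 m: 2.1×10⁻⁴ × 1300 × 0.53 = 0.14469 m
A total: 0.277546 m
B 0.27 × 2.3×10⁻⁴ × 220 = 0.013662 m
B 370 × 1×10⁻⁴ × 0.25 = 0.00925 m
B total: 0.022912 m
Difference: 0.277546 − 0.022912 = 0.254634 m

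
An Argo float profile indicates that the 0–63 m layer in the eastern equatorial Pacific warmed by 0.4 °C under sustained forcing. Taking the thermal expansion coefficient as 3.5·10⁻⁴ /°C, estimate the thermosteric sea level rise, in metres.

Δh = αΔT·H = 3.5×10⁻⁴ × 0.4 × 63 = 0.00882 m

0.00882 m of thermosteric rise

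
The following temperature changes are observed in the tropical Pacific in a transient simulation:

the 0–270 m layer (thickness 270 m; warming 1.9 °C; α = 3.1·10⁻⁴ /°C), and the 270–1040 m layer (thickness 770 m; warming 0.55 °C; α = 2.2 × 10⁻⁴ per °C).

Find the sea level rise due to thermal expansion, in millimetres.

252 mm

0–270 m: 3.1×10⁻⁴ × 270 × 1.9 = 0.15903 m
Layer 2: 2.2×10⁻⁴ × 0.55 × 770 = 0.09317 m
Δh = 0.15903 + 0.09317 = 0.25220 m ≈ 252 mm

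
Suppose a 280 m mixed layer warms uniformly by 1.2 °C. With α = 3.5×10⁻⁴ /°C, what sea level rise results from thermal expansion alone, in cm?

Δh = αΔT·H = 3.5×10⁻⁴ × 1.2 × 280 = 0.11760 m

12 cm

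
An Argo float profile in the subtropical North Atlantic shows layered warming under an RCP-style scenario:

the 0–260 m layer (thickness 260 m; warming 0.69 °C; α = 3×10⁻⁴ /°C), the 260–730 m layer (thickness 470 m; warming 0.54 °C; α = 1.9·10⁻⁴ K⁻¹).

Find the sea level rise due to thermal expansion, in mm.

Layer 1: 260 × 3×10⁻⁴ × 0.69 = 0.05382 m
Layer 2: 470 × 1.9×10⁻⁴ × 0.54 = 0.048222 m
Δh = 0.05382 + 0.048222 = 0.102042 m

102 mm of thermosteric rise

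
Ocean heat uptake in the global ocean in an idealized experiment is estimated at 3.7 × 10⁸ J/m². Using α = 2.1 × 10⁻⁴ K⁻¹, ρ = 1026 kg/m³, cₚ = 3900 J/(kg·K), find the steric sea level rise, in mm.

19.4 mm of thermosteric rise

Δh = αQ/(ρcₚ) = 2.1×10⁻⁴ × 3.7×10⁸ / (1026 × 3900) ≈ 0.019418 m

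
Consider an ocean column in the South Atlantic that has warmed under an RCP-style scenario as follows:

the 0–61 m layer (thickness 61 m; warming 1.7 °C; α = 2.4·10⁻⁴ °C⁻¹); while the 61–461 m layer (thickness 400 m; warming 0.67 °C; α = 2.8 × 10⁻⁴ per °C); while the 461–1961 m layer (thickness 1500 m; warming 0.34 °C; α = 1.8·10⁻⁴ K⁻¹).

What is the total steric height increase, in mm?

Δh ≈ 192 mm

0–61 m: 2.4×10⁻⁴ × 61 × 1.7 = 0.024888 m
0.67 × 2.8×10⁻⁴ × 400 = 0.07504 m
461–1961 m: 1500 × 0.34 × 1.8×10⁻⁴ = 0.09180 m
Δh = 0.024888 + 0.07504 + 0.09180 = 0.191728 m ≈ 192 mm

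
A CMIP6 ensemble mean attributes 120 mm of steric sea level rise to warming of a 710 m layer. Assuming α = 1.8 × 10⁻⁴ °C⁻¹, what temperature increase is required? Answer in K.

ΔT = Δh/(αH) = 0.12 / (1.8×10⁻⁴ × 710) ≈ 0.9390 K

0.94 K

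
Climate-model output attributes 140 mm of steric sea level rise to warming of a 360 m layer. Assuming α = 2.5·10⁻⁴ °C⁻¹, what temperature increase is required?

about 1.56 K

ΔT = Δh/(αH) = 0.14 / (2.5×10⁻⁴ × 360) ≈ 1.556 K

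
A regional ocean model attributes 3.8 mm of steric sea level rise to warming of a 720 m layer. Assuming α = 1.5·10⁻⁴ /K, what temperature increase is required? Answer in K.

about 0.0352 K

ΔT = Δh/(αH) = 0.0038 / (1.5×10⁻⁴ × 720) ≈ 0.03519 K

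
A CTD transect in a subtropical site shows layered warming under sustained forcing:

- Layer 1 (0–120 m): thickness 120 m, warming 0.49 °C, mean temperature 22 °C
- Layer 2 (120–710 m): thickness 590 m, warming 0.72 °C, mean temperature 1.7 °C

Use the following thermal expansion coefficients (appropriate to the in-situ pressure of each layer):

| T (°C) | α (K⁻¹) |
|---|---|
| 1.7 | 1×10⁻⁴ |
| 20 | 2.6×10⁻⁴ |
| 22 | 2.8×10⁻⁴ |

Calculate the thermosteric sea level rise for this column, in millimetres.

Layer 1 at 22 °C → α = 2.8×10⁻⁴ K⁻¹
Layer 2 at 1.7 °C → α = 1×10⁻⁴ K⁻¹
120 × 2.8×10⁻⁴ × 0.49 = 0.016464 m
120–710 m: 0.72 × 1×10⁻⁴ × 590 = 0.04248 m
Δh = 0.016464 + 0.04248 = 0.058944 m

Δh ≈ 58.9 mm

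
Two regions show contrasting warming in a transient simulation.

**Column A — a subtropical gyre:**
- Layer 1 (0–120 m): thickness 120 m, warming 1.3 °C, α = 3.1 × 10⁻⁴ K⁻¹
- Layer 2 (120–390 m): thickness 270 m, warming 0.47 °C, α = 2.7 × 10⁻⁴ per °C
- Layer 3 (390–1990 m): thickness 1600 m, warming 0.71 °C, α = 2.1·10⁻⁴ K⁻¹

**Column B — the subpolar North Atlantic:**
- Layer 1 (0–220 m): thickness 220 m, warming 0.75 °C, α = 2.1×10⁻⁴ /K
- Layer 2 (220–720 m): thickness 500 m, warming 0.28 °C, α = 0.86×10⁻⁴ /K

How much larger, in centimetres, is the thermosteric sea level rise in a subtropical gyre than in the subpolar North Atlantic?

27 cm

A Layer 1: 120 × 1.3 × 3.1×10⁻⁴ = 0.04836 m
A Layer 2: 270 × 2.7×10⁻⁴ × 0.47 = 0.034263 m
A Layer 3: 1600 × 0.71 × 2.1×10⁻⁴ = 0.23856 m
A total: 0.321183 m
B 2.1×10⁻⁴ × 0.75 × 220 = 0.03465 m
B 0.28 × 500 × 0.86×10⁻⁴ = 0.01204 m
B total: 0.04669 m
Difference: 0.321183 − 0.04669 = 0.274493 m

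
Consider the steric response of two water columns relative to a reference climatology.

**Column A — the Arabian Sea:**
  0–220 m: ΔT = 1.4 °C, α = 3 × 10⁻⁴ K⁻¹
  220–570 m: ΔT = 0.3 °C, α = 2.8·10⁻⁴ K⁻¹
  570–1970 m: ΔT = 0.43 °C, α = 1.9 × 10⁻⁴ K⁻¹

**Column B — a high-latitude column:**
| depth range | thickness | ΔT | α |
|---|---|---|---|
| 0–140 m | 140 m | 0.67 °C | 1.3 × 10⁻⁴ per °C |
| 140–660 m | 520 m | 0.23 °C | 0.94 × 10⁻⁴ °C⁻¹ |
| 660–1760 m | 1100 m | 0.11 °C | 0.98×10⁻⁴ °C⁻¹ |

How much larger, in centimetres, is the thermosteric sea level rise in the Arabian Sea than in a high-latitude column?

20.1 cm

A 220 × 3×10⁻⁴ × 1.4 = 0.09240 m
A 2.8×10⁻⁴ × 350 × 0.3 = 0.02940 m
A Layer 3: 1400 × 0.43 × 1.9×10⁻⁴ = 0.11438 m
A total: 0.23618 m
B 1.3×10⁻⁴ × 140 × 0.67 = 0.012194 m
B Layer 2: 520 × 0.23 × 0.94×10⁻⁴ = 0.0112424 m
B 660–1760 m: 1100 × 0.11 × 0.98×10⁻⁴ = 0.011858 m
B total: 0.0352944 m
Difference: 0.23618 − 0.0352944 = 0.2008856 m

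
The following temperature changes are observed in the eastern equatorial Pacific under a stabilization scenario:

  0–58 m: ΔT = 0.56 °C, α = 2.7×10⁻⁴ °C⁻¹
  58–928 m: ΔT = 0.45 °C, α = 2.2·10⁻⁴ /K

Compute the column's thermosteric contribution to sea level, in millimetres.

0–58 m: 0.56 × 58 × 2.7×10⁻⁴ = 0.0087696 m
Layer 2: 0.45 × 870 × 2.2×10⁻⁴ = 0.08613 m
Δh = 0.0087696 + 0.08613 = 0.0948996 m ≈ 95 mm

about 95 mm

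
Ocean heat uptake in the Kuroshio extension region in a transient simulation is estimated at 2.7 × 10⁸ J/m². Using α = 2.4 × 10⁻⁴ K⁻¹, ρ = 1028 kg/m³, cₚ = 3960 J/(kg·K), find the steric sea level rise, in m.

0.016 m of thermosteric rise

Δh = αQ/(ρcₚ) = 2.4×10⁻⁴ × 2.7×10⁸ / (1028 × 3960) ≈ 0.015918 m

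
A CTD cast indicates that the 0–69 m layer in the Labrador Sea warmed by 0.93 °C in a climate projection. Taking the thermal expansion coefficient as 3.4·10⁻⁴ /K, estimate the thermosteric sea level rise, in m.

0.0218 m

Δh = αΔT·H = 3.4×10⁻⁴ × 0.93 × 69 = 0.0218178 m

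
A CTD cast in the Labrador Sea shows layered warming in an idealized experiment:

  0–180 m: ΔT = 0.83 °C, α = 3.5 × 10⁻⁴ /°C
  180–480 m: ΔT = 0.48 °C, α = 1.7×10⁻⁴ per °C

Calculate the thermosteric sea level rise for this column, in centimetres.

Δh ≈ 7.68 cm

0.83 × 180 × 3.5×10⁻⁴ = 0.05229 m
300 × 1.7×10⁻⁴ × 0.48 = 0.02448 m
Δh = 0.05229 + 0.02448 = 0.07677 m ≈ 7.68 cm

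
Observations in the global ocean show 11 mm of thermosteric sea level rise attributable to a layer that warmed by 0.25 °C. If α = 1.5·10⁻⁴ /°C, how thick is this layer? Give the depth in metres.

H = Δh/(αΔT) = 0.011 / (1.5×10⁻⁴ × 0.25) ≈ 293.3 m

293 m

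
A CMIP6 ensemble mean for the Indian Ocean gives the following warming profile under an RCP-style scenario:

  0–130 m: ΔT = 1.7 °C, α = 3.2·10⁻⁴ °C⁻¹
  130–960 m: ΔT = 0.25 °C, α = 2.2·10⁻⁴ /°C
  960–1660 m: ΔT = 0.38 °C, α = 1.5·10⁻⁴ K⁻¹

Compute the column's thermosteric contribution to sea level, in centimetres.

Δh ≈ 15.6 cm

130 × 1.7 × 3.2×10⁻⁴ = 0.07072 m
0.25 × 2.2×10⁻⁴ × 830 = 0.04565 m
Layer 3: 1.5×10⁻⁴ × 700 × 0.38 = 0.03990 m
Δh = 0.07072 + 0.04565 + 0.03990 = 0.15627 m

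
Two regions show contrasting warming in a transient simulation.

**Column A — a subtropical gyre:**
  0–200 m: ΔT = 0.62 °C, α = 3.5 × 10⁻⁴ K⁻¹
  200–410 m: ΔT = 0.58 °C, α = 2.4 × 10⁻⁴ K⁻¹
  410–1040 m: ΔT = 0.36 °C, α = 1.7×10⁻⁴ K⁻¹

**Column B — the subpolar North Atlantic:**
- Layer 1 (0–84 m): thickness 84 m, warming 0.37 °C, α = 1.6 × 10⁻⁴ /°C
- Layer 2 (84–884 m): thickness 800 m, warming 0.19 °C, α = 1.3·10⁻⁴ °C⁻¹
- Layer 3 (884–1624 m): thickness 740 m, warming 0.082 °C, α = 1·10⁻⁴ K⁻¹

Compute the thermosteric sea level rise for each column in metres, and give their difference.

A Layer 1: 3.5×10⁻⁴ × 0.62 × 200 = 0.04340 m
A 200–410 m: 2.4×10⁻⁴ × 0.58 × 210 = 0.029232 m
A Layer 3: 630 × 0.36 × 1.7×10⁻⁴ = 0.038556 m
A total: 0.111188 m
B 0–84 m: 1.6×10⁻⁴ × 0.37 × 84 = 0.0049728 m
B Layer 2: 0.19 × 800 × 1.3×10⁻⁴ = 0.01976 m
B 884–1624 m: 0.082 × 1×10⁻⁴ × 740 = 0.006068 m
B total: 0.0308008 m
Difference: 0.111188 − 0.0308008 = 0.0803872 m

Δh_A ≈ 0.11 m, Δh_B ≈ 0.031 m; difference ≈ 0.080 m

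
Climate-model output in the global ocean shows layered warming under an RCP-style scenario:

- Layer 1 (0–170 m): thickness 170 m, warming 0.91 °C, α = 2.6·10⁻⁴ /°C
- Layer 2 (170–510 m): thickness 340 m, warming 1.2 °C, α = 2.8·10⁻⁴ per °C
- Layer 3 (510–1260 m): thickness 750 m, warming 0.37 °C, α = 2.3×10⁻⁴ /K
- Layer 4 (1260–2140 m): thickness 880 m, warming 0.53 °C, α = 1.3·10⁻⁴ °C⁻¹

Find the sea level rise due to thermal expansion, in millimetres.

Layer 1: 0.91 × 170 × 2.6×10⁻⁴ = 0.040222 m
170–510 m: 2.8×10⁻⁴ × 340 × 1.2 = 0.11424 m
Layer 3: 750 × 2.3×10⁻⁴ × 0.37 = 0.063825 m
1260–2140 m: 0.53 × 1.3×10⁻⁴ × 880 = 0.060632 m
Δh = 0.040222 + 0.11424 + 0.063825 + 0.060632 = 0.278919 m ≈ 279 mm

Δh = 279 mm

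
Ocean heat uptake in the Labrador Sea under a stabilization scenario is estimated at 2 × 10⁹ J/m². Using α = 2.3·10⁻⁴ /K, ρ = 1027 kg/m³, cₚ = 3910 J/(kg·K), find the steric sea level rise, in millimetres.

110 mm

Δh = αQ/(ρcₚ) = 2.3×10⁻⁴ × 2×10⁹ / (1027 × 3910) ≈ 0.11455 m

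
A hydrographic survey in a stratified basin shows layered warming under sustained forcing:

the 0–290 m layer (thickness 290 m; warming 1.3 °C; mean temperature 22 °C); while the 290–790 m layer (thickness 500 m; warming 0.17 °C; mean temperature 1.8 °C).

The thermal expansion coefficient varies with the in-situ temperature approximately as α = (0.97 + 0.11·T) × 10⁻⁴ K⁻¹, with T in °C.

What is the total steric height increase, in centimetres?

Layer 1: α = (0.97 + 0.11×22)×10⁻⁴ = 3.39×10⁻⁴ K⁻¹
Layer 2: α = (0.97 + 0.11×1.8)×10⁻⁴ = 1.168×10⁻⁴ K⁻¹
Layer 1: 1.3 × 3.39×10⁻⁴ × 290 = 0.127803 m
500 × 1.168×10⁻⁴ × 0.17 = 0.009928 m
Δh = 0.127803 + 0.009928 = 0.137731 m ≈ 14 cm

14 cm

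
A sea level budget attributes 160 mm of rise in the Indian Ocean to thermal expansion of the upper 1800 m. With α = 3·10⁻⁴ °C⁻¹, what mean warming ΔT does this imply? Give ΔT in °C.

ΔT = Δh/(αH) = 0.16 / (3×10⁻⁴ × 1800) ≈ 0.2963 °C

ΔT ≈ 0.296 °C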